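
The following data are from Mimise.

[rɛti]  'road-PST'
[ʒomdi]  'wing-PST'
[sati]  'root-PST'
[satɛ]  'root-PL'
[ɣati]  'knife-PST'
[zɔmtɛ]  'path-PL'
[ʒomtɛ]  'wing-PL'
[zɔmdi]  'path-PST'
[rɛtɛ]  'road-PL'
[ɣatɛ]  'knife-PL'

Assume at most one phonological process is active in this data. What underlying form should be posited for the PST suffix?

/-di/

The PST morpheme has two allomorphs, [-di] and [-ti].
The PL suffix, which begins with [t], is invariant after every stem; so [t] is not altered by any rule here.
So the underlying form is /-di/, and voiced stops become voiceless after a vowel.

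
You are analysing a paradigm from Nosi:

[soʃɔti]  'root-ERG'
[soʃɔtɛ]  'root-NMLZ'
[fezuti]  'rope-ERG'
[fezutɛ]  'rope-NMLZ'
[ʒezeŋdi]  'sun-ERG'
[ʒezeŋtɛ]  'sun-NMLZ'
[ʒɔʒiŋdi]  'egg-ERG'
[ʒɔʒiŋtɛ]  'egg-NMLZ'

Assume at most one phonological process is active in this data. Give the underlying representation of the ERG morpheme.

The ERG morpheme has two allomorphs, [-di] and [-ti].
By contrast the NMLZ suffix keeps its initial [t] throughout — that segment must be underlying.
The ERG suffix is therefore /-di/ underlyingly, with post-vocalic devoicing: voiced stops become voiceless after a vowel.

/-di/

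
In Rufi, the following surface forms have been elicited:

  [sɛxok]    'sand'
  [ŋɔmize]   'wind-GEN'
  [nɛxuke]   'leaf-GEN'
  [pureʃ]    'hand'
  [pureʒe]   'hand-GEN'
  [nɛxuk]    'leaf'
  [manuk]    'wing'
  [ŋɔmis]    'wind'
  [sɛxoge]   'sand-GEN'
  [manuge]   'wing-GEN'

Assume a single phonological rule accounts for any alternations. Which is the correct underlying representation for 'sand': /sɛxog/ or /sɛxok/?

The stem for 'sand' ends in [g] in [sɛxoge] but [k] in [sɛxok].
But 'leaf' keeps [k] in both environments ([nɛxuke], [nɛxuk]), so there is no rule changing /k/ to [g] before the GEN suffix.
So /g/ is underlying, and a rule of word-final obstruent devoicing — voiced obstruents become voiceless word-finally — gives [k].

/sɛxog/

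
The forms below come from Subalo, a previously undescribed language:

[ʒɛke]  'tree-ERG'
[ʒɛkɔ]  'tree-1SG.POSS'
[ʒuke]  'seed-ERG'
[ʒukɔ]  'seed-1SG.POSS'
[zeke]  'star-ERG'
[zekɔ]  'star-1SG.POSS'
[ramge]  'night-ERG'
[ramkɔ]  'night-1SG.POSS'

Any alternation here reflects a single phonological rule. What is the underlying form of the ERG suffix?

The ERG suffix surfaces as [-ge] and [-ke], depending on the final segment of the stem.
The 1SG.POSS suffix, which begins with [k], is invariant after every stem; so [k] is not altered by any rule here.
So the underlying form is /-ge/, and voiced stops become voiceless after a vowel.

/-ge/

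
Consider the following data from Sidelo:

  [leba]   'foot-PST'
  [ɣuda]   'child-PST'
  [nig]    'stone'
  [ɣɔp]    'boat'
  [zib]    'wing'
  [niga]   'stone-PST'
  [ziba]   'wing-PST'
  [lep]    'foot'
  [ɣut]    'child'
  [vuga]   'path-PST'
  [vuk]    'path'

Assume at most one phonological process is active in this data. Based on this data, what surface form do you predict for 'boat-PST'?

The stem for 'foot' ends in [b] in [leba] but [p] in [lep].
But 'wing' keeps [b] in both environments ([ziba], [zib]), so there is no rule changing /b/ to [p] in isolation.
The alternation reflects intervocalic voicing: voiceless stops become voiced between vowels. /p/ is underlying.
From [ɣɔp] the stem 'boat' is /ɣɔp/; between vowels this yields [ɣɔba].

[ɣɔba]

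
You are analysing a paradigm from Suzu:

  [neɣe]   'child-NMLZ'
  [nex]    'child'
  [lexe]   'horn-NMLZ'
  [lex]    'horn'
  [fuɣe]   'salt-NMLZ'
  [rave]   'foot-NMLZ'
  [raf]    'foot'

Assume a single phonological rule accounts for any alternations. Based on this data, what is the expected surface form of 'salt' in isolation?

[fux]

The stem for 'child' ends in [ɣ] in [neɣe] but [x] in [nex].
Compare 'horn', with invariant [x] in [lexe] and [lex]: an analysis with underlying /x/ and a rule producing [ɣ] before the NMLZ suffix would wrongly predict alternation here too.
Therefore /ɣ/ is basic and [x] is derived by word-final obstruent devoicing (voiced obstruents become voiceless word-finally).
From [fuɣe] the stem 'salt' is /fuɣ/; word-finally this yields [fux].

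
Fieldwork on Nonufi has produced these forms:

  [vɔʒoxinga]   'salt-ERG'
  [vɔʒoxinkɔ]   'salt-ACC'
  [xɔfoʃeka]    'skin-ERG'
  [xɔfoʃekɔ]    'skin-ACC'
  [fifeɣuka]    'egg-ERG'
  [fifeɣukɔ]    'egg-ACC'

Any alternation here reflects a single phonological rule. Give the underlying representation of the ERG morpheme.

/-ga/

The ERG suffix surfaces as [-ga] and [-ka], depending on the final segment of the stem.
The ACC suffix, which begins with [k], is invariant after every stem; so [k] is not altered by any rule here.
So the underlying form is /-ga/, and voiced stops become voiceless after a vowel.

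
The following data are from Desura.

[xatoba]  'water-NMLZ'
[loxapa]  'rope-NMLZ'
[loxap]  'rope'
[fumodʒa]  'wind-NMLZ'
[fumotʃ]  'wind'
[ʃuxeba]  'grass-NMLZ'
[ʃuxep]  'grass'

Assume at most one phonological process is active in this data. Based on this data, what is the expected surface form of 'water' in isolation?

[xatop]

'grass' shows [b] ~ [p] at the end of the stem ([ʃuxeba] vs [ʃuxep]).
The stem 'rope' ([loxapa], [loxap]) shows [p] unchanged in both environments, so [p] cannot be basic with [b] derived before the NMLZ suffix.
So /b/ is underlying, and a rule of word-final obstruent devoicing — voiced obstruents become voiceless word-finally — gives [p].
The one attested form of 'water', [xatoba], shows underlying /xatob/. Applying the same rule word-finally gives [xatop].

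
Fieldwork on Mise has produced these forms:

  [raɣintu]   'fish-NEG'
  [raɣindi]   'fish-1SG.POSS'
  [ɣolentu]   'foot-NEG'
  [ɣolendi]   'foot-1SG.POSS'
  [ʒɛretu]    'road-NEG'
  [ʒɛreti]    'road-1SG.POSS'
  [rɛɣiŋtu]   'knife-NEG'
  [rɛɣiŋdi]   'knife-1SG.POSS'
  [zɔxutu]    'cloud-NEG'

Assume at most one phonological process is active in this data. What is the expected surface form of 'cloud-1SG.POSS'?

[zɔxuti]

The 1SG.POSS morpheme has two allomorphs, [-di] and [-ti].
The NEG suffix, which begins with [t], is invariant after every stem; so [t] is not altered by any rule here.
So the underlying form is /-di/, and voiced stops become voiceless after a vowel.
After 'cloud', which ends in a vowel, the suffix surfaces as [-ti], giving [zɔxuti].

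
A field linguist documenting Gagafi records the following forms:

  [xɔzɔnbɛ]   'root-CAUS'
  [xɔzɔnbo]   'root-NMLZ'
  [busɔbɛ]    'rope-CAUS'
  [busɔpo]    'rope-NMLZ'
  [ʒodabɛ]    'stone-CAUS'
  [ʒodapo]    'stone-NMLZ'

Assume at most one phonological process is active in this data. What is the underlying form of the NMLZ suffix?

/-po/

The NMLZ morpheme has two allomorphs, [-bo] and [-po].
The CAUS suffix, which begins with [b], is invariant after every stem; so [b] is not altered by any rule here.
The NMLZ suffix is therefore /-po/ underlyingly, with post-nasal voicing: voiceless stops become voiced after a nasal.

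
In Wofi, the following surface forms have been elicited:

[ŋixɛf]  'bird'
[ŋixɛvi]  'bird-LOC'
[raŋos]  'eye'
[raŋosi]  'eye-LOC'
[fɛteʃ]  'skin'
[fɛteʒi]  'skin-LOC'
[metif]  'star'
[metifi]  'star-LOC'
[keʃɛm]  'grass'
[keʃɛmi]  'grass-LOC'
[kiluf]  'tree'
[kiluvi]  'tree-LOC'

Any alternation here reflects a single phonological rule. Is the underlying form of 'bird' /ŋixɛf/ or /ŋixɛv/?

/ŋixɛv/

The stem for 'bird' ends in [f] in [ŋixɛf] but [v] in [ŋixɛvi].
But 'star' keeps [f] in both environments ([metif], [metifi]), so there is no rule changing /f/ to [v] before the LOC suffix.
Therefore /v/ is basic and [f] is derived by word-final obstruent devoicing (voiced obstruents become voiceless word-finally).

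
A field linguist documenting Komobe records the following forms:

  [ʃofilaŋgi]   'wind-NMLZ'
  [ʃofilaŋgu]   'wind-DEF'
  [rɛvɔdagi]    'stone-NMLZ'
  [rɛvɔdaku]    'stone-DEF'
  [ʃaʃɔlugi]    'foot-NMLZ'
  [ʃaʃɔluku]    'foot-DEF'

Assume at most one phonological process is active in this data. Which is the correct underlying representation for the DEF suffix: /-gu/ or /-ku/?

/-ku/

The DEF suffix surfaces as [-gu] and [-ku], depending on the final segment of the stem.
By contrast the NMLZ suffix keeps its initial [g] throughout — that segment must be underlying.
So the underlying form is /-ku/, and voiceless stops become voiced after a nasal.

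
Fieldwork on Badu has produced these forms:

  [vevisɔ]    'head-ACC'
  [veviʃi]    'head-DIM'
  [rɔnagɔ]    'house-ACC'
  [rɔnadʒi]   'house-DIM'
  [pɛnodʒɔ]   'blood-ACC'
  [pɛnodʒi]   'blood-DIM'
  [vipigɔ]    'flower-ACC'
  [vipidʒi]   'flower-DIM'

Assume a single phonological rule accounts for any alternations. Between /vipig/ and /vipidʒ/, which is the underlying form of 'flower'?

/vipig/

The stem for 'flower' ends in [g] in [vipigɔ] but [dʒ] in [vipidʒi].
If /dʒ/ were underlying and a rule turned it into [g] before the ACC suffix, 'blood' would also alternate; but it has [dʒ] in both [pɛnodʒɔ] and [pɛnodʒi].
The alternation reflects palatalization before a front vowel: /g/ and /s/ become palato-alveolar [dʒ] and [ʃ] before a front vowel. /g/ is underlying.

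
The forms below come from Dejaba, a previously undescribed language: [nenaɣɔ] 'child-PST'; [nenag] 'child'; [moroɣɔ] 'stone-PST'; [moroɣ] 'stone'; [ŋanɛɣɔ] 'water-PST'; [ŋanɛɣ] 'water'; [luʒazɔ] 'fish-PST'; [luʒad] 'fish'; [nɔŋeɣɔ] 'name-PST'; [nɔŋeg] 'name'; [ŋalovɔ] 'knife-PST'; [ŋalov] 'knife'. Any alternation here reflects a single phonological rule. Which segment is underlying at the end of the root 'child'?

In [nenaɣɔ] and [nenag] the final segment of 'child' alternates: [ɣ] ~ [g].
But 'stone' keeps [ɣ] in both environments ([moroɣɔ], [moroɣ]), so there is no rule changing /ɣ/ to [g] in isolation.
Therefore /g/ is basic and [ɣ] is derived by intervocalic spirantization (voiced stops become fricatives between vowels).

/g/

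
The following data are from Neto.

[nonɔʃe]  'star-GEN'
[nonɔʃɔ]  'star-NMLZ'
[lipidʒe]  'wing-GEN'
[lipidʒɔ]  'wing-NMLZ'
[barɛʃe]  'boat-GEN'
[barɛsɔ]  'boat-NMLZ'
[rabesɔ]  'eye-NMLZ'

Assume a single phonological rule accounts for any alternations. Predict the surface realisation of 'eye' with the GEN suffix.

[rabeʃe]

'boat' shows [ʃ] ~ [s] at the end of the stem ([barɛʃe] vs [barɛsɔ]).
Compare 'star', with invariant [ʃ] in [nonɔʃe] and [nonɔʃɔ]: an analysis with underlying /ʃ/ and a rule producing [s] before the NMLZ suffix would wrongly predict alternation here too.
The alternation reflects palatalization before a front vowel: /s/ becomes palato-alveolar [ʃ] before a front vowel. /s/ is underlying.
The one attested form of 'eye', [rabesɔ], shows underlying /rabes/. Applying the same rule before a front vowel gives [rabeʃe].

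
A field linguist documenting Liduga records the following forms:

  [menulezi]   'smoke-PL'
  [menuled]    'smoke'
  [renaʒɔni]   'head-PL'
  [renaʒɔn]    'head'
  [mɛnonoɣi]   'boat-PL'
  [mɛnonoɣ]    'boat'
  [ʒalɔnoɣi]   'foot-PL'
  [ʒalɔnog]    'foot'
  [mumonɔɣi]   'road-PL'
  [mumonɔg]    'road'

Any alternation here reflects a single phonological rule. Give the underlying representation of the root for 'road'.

/mumonɔg/

The root 'road' surfaces as [mumonɔɣi] and [mumonɔg], with a stem-final [ɣ] ~ [g] alternation.
But 'boat' keeps [ɣ] in both environments ([mɛnonoɣi], [mɛnonoɣ]), so there is no rule changing /ɣ/ to [g] in isolation.
So /g/ is underlying, and a rule of intervocalic spirantization — voiced stops become fricatives between vowels — gives [ɣ].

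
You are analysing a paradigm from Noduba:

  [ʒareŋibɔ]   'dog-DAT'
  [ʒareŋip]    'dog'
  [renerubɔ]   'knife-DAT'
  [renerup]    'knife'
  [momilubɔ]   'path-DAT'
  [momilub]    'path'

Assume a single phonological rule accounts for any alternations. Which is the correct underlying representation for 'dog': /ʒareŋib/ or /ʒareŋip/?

/ʒareŋip/

The stem for 'dog' ends in [b] in [ʒareŋibɔ] but [p] in [ʒareŋip].
The stem 'path' ([momilubɔ], [momilub]) shows [b] unchanged in both environments, so [b] cannot be basic with [p] derived in isolation.
The underlying segment must be /p/; voiceless stops become voiced between vowels, yielding [b] there.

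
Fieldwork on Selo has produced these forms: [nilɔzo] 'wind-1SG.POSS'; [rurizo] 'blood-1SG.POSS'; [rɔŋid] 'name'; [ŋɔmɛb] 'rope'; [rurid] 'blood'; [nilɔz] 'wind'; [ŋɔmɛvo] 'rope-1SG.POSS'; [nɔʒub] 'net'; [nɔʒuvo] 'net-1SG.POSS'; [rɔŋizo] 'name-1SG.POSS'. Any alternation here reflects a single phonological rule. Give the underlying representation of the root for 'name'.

/rɔŋid/

'name' shows [z] ~ [d] at the end of the stem ([rɔŋizo] vs [rɔŋid]).
The stem 'wind' ([nilɔzo], [nilɔz]) shows [z] unchanged in both environments, so [z] cannot be basic with [d] derived in isolation.
The underlying segment must be /d/; voiced stops become fricatives between vowels, yielding [z] there.
The underlying form of 'name' is therefore /rɔŋid/.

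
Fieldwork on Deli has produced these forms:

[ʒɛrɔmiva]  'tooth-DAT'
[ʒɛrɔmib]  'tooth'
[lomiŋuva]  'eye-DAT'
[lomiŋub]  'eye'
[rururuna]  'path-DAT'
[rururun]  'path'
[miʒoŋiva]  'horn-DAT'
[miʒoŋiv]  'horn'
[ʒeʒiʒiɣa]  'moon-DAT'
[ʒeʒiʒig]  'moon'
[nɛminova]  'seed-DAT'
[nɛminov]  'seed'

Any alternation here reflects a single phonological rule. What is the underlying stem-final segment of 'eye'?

/b/

The stem for 'eye' ends in [v] in [lomiŋuva] but [b] in [lomiŋub].
Compare 'horn', with invariant [v] in [miʒoŋiva] and [miʒoŋiv]: an analysis with underlying /v/ and a rule producing [b] in isolation would wrongly predict alternation here too.
So /b/ is underlying, and a rule of intervocalic spirantization — voiced stops become fricatives between vowels — gives [v].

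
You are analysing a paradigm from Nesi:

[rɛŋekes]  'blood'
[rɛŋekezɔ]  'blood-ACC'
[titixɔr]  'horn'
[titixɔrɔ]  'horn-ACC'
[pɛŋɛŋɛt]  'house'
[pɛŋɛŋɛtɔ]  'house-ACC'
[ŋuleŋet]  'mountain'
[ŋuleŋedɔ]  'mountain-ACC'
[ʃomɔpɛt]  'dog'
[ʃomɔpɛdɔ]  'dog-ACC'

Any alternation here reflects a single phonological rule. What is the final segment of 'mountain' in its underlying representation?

/d/

The root 'mountain' surfaces as [ŋuleŋet] and [ŋuleŋedɔ], with a stem-final [t] ~ [d] alternation.
The stem 'house' ([pɛŋɛŋɛt], [pɛŋɛŋɛtɔ]) shows [t] unchanged in both environments, so [t] cannot be basic with [d] derived before the ACC suffix.
So /d/ is underlying, and a rule of word-final obstruent devoicing — voiced obstruents become voiceless word-finally — gives [t].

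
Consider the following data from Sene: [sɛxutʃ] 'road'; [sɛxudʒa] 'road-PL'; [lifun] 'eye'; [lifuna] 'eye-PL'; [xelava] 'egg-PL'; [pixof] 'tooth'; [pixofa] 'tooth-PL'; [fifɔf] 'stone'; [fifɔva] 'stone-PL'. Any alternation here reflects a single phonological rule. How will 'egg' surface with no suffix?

[xelaf]

In [fifɔf] and [fifɔva] the final segment of 'stone' alternates: [f] ~ [v].
The stem 'tooth' ([pixof], [pixofa]) shows [f] unchanged in both environments, so [f] cannot be basic with [v] derived before the PL suffix.
The underlying segment must be /v/; voiced obstruents become voiceless word-finally, yielding [f] there.
From [xelava] the stem 'egg' is /xelav/; word-finally this yields [xelaf].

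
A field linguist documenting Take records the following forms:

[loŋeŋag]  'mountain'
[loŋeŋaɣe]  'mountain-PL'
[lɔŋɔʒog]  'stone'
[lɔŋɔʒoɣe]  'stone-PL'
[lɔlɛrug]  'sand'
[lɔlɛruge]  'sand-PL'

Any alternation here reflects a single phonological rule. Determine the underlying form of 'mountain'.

/loŋeŋaɣ/

The root 'mountain' surfaces as [loŋeŋag] and [loŋeŋaɣe], with a stem-final [g] ~ [ɣ] alternation.
If /g/ were underlying and a rule turned it into [ɣ] before the PL suffix, 'sand' would also alternate; but it has [g] in both [lɔlɛrug] and [lɔlɛruge].
So /ɣ/ is underlying, and a rule of word-final hardening — voiced fricatives become stops word-finally — gives [g].
Hence 'mountain' is /loŋeŋaɣ/ underlyingly.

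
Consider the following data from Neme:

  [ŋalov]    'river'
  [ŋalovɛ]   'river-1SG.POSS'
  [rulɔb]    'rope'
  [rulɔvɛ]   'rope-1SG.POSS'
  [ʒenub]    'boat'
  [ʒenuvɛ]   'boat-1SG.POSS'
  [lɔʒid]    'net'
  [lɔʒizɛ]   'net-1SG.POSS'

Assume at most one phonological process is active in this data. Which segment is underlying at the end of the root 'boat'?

The root 'boat' surfaces as [ʒenub] and [ʒenuvɛ], with a stem-final [b] ~ [v] alternation.
But 'river' keeps [v] in both environments ([ŋalov], [ŋalovɛ]), so there is no rule changing /v/ to [b] in isolation.
Therefore /b/ is basic and [v] is derived by intervocalic spirantization (voiced stops become fricatives between vowels).

/b/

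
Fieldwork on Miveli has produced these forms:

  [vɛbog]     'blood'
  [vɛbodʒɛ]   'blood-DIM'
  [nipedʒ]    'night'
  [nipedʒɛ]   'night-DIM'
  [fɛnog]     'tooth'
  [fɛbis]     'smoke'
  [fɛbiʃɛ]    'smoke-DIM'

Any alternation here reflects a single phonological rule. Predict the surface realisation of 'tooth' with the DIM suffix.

[fɛnodʒɛ]

The root 'blood' surfaces as [vɛbog] and [vɛbodʒɛ], with a stem-final [g] ~ [dʒ] alternation.
The stem 'night' ([nipedʒ], [nipedʒɛ]) shows [dʒ] unchanged in both environments, so [dʒ] cannot be basic with [g] derived in isolation.
Therefore /g/ is basic and [dʒ] is derived by palatalization before a front vowel (/g/ and /s/ become palato-alveolar [dʒ] and [ʃ] before a front vowel).
The one attested form of 'tooth', [fɛnog], shows underlying /fɛnog/. Applying the same rule before a front vowel gives [fɛnodʒɛ].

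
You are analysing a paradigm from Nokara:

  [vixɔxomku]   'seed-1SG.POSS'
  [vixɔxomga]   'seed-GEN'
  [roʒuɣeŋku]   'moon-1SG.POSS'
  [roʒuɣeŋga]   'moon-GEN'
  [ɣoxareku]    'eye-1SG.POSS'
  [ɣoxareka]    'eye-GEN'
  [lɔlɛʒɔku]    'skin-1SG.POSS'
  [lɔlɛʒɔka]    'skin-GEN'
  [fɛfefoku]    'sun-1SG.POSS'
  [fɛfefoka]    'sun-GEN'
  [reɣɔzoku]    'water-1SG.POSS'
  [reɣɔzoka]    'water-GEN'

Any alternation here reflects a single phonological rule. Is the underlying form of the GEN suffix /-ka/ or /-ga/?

The GEN morpheme has two allomorphs, [-ga] and [-ka].
By contrast the 1SG.POSS suffix keeps its initial [k] throughout — that segment must be underlying.
So the underlying form is /-ga/, and voiced stops become voiceless after a vowel.

/-ga/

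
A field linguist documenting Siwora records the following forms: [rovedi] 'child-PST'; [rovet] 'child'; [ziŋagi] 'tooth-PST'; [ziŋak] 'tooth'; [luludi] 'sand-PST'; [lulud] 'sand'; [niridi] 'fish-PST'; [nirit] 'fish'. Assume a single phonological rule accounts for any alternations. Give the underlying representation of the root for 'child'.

The stem for 'child' ends in [d] in [rovedi] but [t] in [rovet].
The stem 'sand' ([luludi], [lulud]) shows [d] unchanged in both environments, so [d] cannot be basic with [t] derived in isolation.
Therefore /t/ is basic and [d] is derived by intervocalic voicing (voiceless stops become voiced between vowels).

/rovet/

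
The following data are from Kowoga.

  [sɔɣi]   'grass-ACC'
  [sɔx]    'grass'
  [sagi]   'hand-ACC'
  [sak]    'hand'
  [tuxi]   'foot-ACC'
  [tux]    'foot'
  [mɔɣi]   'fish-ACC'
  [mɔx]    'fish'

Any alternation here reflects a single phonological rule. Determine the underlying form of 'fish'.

/mɔɣ/

'fish' shows [ɣ] ~ [x] at the end of the stem ([mɔɣi] vs [mɔx]).
But 'foot' keeps [x] in both environments ([tuxi], [tux]), so there is no rule changing /x/ to [ɣ] before the ACC suffix.
The alternation reflects word-final obstruent devoicing: voiced obstruents become voiceless word-finally. /ɣ/ is underlying.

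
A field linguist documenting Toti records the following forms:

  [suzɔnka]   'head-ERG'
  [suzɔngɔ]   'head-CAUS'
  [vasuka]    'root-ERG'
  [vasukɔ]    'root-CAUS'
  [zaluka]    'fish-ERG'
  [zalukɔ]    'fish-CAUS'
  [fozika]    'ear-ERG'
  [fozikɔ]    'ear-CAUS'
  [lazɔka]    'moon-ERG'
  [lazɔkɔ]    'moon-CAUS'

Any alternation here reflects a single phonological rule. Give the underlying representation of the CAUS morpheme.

The CAUS suffix surfaces as [-gɔ] and [-kɔ], depending on the final segment of the stem.
The ERG suffix, which begins with [k], is invariant after every stem; so [k] is not altered by any rule here.
The CAUS suffix is therefore /-gɔ/ underlyingly, with post-vocalic devoicing: voiced stops become voiceless after a vowel.

/-gɔ/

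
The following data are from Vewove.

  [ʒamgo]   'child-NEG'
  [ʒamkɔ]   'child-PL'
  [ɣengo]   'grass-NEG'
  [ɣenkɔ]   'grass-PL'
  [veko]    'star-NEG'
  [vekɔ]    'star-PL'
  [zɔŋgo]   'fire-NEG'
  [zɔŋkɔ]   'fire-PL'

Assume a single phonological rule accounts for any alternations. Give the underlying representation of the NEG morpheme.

/-go/

The NEG suffix surfaces as [-go] and [-ko], depending on the final segment of the stem.
By contrast the PL suffix keeps its initial [k] throughout — that segment must be underlying.
The NEG suffix is therefore /-go/ underlyingly, with post-vocalic devoicing: voiced stops become voiceless after a vowel.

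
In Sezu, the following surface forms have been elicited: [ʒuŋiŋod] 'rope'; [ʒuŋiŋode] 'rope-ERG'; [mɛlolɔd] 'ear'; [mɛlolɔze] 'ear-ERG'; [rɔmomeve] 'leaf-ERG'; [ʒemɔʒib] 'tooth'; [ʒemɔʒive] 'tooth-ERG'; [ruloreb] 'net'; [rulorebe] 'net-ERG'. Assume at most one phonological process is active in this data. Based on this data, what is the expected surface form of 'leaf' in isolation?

[rɔmomeb]

The root 'tooth' surfaces as [ʒemɔʒib] and [ʒemɔʒive], with a stem-final [b] ~ [v] alternation.
But 'net' keeps [b] in both environments ([ruloreb], [rulorebe]), so there is no rule changing /b/ to [v] before the ERG suffix.
Therefore /v/ is basic and [b] is derived by word-final hardening (voiced fricatives become stops word-finally).
The one attested form of 'leaf', [rɔmomeve], shows underlying /rɔmomev/. Applying the same rule word-finally gives [rɔmomeb].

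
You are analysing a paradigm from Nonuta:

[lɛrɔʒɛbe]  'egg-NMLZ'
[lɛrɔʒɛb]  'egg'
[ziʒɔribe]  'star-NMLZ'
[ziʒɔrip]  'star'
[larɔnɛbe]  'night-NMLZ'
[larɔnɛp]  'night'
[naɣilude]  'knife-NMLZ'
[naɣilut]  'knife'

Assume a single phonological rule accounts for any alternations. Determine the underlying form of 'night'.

The stem for 'night' ends in [b] in [larɔnɛbe] but [p] in [larɔnɛp].
If /b/ were underlying and a rule turned it into [p] in isolation, 'egg' would also alternate; but it has [b] in both [lɛrɔʒɛbe] and [lɛrɔʒɛb].
The alternation reflects intervocalic voicing: voiceless stops become voiced between vowels. /p/ is underlying.
Hence 'night' is /larɔnɛp/ underlyingly.

/larɔnɛp/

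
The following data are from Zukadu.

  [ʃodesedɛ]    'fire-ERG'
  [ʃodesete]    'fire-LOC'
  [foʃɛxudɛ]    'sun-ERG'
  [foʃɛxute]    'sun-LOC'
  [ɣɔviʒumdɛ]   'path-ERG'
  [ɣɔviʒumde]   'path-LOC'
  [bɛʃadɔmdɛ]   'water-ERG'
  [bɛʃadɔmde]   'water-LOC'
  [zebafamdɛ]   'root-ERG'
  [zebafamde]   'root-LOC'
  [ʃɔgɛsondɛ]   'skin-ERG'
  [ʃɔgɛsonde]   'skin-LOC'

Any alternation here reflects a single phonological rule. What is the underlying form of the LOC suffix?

/-te/

The LOC suffix surfaces as [-de] and [-te], depending on the final segment of the stem.
The ERG suffix, which begins with [d], is invariant after every stem; so [d] is not altered by any rule here.
So the underlying form is /-te/, and voiceless stops become voiced after a nasal.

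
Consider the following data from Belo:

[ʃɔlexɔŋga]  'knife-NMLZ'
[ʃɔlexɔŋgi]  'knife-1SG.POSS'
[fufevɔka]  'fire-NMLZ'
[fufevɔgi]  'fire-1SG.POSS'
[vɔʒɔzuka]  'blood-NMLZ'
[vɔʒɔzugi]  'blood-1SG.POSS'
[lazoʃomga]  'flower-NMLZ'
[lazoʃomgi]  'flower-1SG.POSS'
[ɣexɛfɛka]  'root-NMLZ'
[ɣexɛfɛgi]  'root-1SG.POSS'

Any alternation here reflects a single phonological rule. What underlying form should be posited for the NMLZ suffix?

The NMLZ morpheme has two allomorphs, [-ga] and [-ka].
By contrast the 1SG.POSS suffix keeps its initial [g] throughout — that segment must be underlying.
The NMLZ suffix is therefore /-ka/ underlyingly, with post-nasal voicing: voiceless stops become voiced after a nasal.

/-ka/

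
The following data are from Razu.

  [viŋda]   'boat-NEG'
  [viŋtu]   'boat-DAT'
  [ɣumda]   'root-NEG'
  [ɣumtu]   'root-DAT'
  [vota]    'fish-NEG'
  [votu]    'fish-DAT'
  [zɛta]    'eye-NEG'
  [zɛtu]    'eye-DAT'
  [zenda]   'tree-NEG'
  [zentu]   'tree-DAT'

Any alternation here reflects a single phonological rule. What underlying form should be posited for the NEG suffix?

/-da/

The NEG morpheme has two allomorphs, [-da] and [-ta].
The DAT suffix, which begins with [t], is invariant after every stem; so [t] is not altered by any rule here.
The NEG suffix is therefore /-da/ underlyingly, with post-vocalic devoicing: voiced stops become voiceless after a vowel.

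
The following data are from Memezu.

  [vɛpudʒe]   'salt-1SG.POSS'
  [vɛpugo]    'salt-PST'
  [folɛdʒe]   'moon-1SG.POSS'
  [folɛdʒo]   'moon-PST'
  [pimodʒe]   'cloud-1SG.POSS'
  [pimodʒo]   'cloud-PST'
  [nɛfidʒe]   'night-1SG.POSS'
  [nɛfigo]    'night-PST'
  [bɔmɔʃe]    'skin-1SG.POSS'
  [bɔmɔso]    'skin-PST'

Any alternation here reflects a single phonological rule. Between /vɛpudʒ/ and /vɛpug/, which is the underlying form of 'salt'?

'salt' shows [dʒ] ~ [g] at the end of the stem ([vɛpudʒe] vs [vɛpugo]).
But 'cloud' keeps [dʒ] in both environments ([pimodʒe], [pimodʒo]), so there is no rule changing /dʒ/ to [g] before the PST suffix.
Therefore /g/ is basic and [dʒ] is derived by palatalization before a front vowel (/g/ and /s/ become palato-alveolar [dʒ] and [ʃ] before a front vowel).

/vɛpug/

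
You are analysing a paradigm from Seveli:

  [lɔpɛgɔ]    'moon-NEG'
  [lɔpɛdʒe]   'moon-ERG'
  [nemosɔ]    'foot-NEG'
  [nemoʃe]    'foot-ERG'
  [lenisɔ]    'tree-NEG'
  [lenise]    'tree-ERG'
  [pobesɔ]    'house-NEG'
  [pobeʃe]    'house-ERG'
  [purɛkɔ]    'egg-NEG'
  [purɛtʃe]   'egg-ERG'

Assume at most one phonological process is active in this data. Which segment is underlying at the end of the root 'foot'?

The root 'foot' surfaces as [nemosɔ] and [nemoʃe], with a stem-final [s] ~ [ʃ] alternation.
But 'tree' keeps [s] in both environments ([lenisɔ], [lenise]), so there is no rule changing /s/ to [ʃ] before the ERG suffix.
The underlying segment must be /ʃ/; palato-alveolar /tʃ/, /dʒ/ and /ʃ/ become [k], [g] and [s] when no front vowel follows, yielding [s] there.

/ʃ/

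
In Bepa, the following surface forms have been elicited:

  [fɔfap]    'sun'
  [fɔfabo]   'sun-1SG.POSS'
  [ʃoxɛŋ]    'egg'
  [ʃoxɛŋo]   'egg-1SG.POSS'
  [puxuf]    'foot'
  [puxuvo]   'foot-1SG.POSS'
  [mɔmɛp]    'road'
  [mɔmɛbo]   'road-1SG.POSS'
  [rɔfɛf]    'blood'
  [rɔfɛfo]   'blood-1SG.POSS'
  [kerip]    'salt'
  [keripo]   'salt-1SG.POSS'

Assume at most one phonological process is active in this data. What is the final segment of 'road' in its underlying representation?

'road' shows [p] ~ [b] at the end of the stem ([mɔmɛp] vs [mɔmɛbo]).
If /p/ were underlying and a rule turned it into [b] before the 1SG.POSS suffix, 'salt' would also alternate; but it has [p] in both [kerip] and [keripo].
The underlying segment must be /b/; voiced obstruents become voiceless word-finally, yielding [p] there.

/b/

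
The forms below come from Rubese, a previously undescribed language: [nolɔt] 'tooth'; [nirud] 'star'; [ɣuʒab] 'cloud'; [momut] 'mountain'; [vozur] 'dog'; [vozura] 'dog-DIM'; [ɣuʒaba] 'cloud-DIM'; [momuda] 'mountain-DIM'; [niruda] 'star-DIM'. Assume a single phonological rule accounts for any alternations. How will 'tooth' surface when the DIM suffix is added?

In [momuda] and [momut] the final segment of 'mountain' alternates: [d] ~ [t].
Compare 'star', with invariant [d] in [niruda] and [nirud]: an analysis with underlying /d/ and a rule producing [t] in isolation would wrongly predict alternation here too.
The alternation reflects intervocalic voicing: voiceless stops become voiced between vowels. /t/ is underlying.
The one attested form of 'tooth', [nolɔt], shows underlying /nolɔt/. Applying the same rule between vowels gives [nolɔda].

[nolɔda]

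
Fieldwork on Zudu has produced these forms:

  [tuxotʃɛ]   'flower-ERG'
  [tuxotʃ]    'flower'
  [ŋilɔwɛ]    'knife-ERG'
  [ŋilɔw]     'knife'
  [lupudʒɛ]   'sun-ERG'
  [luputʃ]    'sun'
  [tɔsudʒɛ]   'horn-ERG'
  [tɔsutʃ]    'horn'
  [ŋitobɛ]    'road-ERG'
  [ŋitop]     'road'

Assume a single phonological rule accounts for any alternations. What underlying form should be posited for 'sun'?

/lupudʒ/

The root 'sun' surfaces as [lupudʒɛ] and [luputʃ], with a stem-final [dʒ] ~ [tʃ] alternation.
Compare 'flower', with invariant [tʃ] in [tuxotʃɛ] and [tuxotʃ]: an analysis with underlying /tʃ/ and a rule producing [dʒ] before the ERG suffix would wrongly predict alternation here too.
So /dʒ/ is underlying, and a rule of word-final obstruent devoicing — voiced obstruents become voiceless word-finally — gives [tʃ].
The underlying form of 'sun' is therefore /lupudʒ/.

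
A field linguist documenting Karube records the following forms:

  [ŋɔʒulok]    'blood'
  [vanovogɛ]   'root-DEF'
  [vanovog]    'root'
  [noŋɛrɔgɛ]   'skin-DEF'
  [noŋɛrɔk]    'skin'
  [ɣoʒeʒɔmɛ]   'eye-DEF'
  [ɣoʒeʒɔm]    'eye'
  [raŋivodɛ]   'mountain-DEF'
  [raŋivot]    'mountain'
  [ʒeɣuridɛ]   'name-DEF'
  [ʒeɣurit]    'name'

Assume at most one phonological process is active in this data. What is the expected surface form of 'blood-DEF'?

The stem for 'skin' ends in [g] in [noŋɛrɔgɛ] but [k] in [noŋɛrɔk].
But 'root' keeps [g] in both environments ([vanovogɛ], [vanovog]), so there is no rule changing /g/ to [k] in isolation.
The alternation reflects intervocalic voicing: voiceless stops become voiced between vowels. /k/ is underlying.
The one attested form of 'blood', [ŋɔʒulok], shows underlying /ŋɔʒulok/. Applying the same rule between vowels gives [ŋɔʒulogɛ].

[ŋɔʒulogɛ]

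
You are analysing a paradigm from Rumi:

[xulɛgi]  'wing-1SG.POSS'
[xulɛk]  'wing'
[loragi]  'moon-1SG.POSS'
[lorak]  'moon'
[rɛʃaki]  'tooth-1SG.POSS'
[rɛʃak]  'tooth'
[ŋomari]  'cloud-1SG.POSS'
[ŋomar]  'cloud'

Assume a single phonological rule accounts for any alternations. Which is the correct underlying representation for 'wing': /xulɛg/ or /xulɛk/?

In [xulɛgi] and [xulɛk] the final segment of 'wing' alternates: [g] ~ [k].
If /k/ were underlying and a rule turned it into [g] before the 1SG.POSS suffix, 'tooth' would also alternate; but it has [k] in both [rɛʃaki] and [rɛʃak].
Therefore /g/ is basic and [k] is derived by word-final obstruent devoicing (voiced obstruents become voiceless word-finally).

/xulɛg/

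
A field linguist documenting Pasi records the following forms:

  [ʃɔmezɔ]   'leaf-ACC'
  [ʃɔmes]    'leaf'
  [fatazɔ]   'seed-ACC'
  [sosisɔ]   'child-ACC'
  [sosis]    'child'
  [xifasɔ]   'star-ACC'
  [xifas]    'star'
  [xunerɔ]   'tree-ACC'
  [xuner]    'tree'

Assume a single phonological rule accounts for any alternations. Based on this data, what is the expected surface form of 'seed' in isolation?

[fatas]

The root 'leaf' surfaces as [ʃɔmezɔ] and [ʃɔmes], with a stem-final [z] ~ [s] alternation.
The stem 'child' ([sosisɔ], [sosis]) shows [s] unchanged in both environments, so [s] cannot be basic with [z] derived before the ACC suffix.
The alternation reflects word-final obstruent devoicing: voiced obstruents become voiceless word-finally. /z/ is underlying.
From [fatazɔ] the stem 'seed' is /fataz/; word-finally this yields [fatas].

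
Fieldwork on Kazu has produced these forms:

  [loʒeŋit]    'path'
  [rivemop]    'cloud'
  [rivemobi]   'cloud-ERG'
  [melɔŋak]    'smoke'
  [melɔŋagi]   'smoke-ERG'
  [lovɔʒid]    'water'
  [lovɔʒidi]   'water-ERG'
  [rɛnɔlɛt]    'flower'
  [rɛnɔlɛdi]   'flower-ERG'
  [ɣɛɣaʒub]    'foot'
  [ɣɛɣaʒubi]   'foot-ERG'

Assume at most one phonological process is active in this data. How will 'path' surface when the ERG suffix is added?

[loʒeŋidi]

The root 'flower' surfaces as [rɛnɔlɛt] and [rɛnɔlɛdi], with a stem-final [t] ~ [d] alternation.
Compare 'water', with invariant [d] in [lovɔʒid] and [lovɔʒidi]: an analysis with underlying /d/ and a rule producing [t] in isolation would wrongly predict alternation here too.
Therefore /t/ is basic and [d] is derived by intervocalic voicing (voiceless stops become voiced between vowels).
The one attested form of 'path', [loʒeŋit], shows underlying /loʒeŋit/. Applying the same rule between vowels gives [loʒeŋidi].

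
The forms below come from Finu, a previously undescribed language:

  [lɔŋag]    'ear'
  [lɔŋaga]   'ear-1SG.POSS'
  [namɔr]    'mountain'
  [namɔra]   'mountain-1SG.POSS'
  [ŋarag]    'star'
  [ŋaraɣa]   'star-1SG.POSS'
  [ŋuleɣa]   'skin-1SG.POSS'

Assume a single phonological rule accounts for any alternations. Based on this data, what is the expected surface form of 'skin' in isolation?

[ŋuleg]

'star' shows [g] ~ [ɣ] at the end of the stem ([ŋarag] vs [ŋaraɣa]).
Compare 'ear', with invariant [g] in [lɔŋag] and [lɔŋaga]: an analysis with underlying /g/ and a rule producing [ɣ] before the 1SG.POSS suffix would wrongly predict alternation here too.
The alternation reflects word-final hardening: voiced fricatives become stops word-finally. /ɣ/ is underlying.
From [ŋuleɣa] the stem 'skin' is /ŋuleɣ/; word-finally this yields [ŋuleg].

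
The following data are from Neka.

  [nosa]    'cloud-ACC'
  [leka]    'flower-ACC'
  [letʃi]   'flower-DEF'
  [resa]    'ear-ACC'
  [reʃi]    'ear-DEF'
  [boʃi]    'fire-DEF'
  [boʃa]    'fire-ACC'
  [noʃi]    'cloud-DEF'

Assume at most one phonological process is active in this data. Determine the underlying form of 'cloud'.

/nos/

The root 'cloud' surfaces as [noʃi] and [nosa], with a stem-final [ʃ] ~ [s] alternation.
The stem 'fire' ([boʃi], [boʃa]) shows [ʃ] unchanged in both environments, so [ʃ] cannot be basic with [s] derived before the ACC suffix.
Therefore /s/ is basic and [ʃ] is derived by palatalization before a front vowel (/k/ and /s/ become palato-alveolar [tʃ] and [ʃ] before a front vowel).
The underlying form of 'cloud' is therefore /nos/.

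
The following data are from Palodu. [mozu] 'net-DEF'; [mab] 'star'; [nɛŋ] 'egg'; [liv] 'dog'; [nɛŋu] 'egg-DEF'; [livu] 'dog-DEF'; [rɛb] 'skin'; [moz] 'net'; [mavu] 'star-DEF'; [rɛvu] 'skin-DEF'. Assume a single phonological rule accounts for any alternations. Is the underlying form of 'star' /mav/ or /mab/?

/mab/

The stem for 'star' ends in [v] in [mavu] but [b] in [mab].
But 'dog' keeps [v] in both environments ([livu], [liv]), so there is no rule changing /v/ to [b] in isolation.
The underlying segment must be /b/; voiced stops become fricatives between vowels, yielding [v] there.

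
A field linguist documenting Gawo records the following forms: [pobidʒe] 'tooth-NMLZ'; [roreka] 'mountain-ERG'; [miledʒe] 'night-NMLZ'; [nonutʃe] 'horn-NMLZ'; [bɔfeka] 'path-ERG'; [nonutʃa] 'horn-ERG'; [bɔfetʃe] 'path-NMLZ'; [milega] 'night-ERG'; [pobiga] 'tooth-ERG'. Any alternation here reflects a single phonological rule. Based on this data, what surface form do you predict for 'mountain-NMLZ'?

[roretʃe]

In [bɔfeka] and [bɔfetʃe] the final segment of 'path' alternates: [k] ~ [tʃ].
But 'horn' keeps [tʃ] in both environments ([nonutʃa], [nonutʃe]), so there is no rule changing /tʃ/ to [k] before the ERG suffix.
The underlying segment must be /k/; /k/ and /g/ become palato-alveolar [tʃ] and [dʒ] before a front vowel, yielding [tʃ] there.
From [roreka] the stem 'mountain' is /rorek/; before a front vowel this yields [roretʃe].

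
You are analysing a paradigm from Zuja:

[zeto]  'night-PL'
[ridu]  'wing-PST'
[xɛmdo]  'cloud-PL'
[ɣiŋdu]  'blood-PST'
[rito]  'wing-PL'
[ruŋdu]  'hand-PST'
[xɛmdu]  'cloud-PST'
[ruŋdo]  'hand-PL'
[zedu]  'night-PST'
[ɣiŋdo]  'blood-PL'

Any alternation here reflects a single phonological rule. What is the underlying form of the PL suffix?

The PL morpheme has two allomorphs, [-do] and [-to].
By contrast the PST suffix keeps its initial [d] throughout — that segment must be underlying.
So the underlying form is /-to/, and voiceless stops become voiced after a nasal.

/-to/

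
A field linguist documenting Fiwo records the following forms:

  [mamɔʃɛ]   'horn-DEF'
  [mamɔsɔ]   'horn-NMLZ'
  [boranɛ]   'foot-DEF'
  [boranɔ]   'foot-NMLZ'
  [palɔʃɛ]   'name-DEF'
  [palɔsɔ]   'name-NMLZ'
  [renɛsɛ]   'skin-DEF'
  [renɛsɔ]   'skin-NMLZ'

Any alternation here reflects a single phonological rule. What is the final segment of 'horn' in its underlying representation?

The root 'horn' surfaces as [mamɔʃɛ] and [mamɔsɔ], with a stem-final [ʃ] ~ [s] alternation.
If /s/ were underlying and a rule turned it into [ʃ] before the DEF suffix, 'skin' would also alternate; but it has [s] in both [renɛsɛ] and [renɛsɔ].
The alternation reflects depalatalization: palato-alveolar /ʃ/ becomes [s] when no front vowel follows. /ʃ/ is underlying.

/ʃ/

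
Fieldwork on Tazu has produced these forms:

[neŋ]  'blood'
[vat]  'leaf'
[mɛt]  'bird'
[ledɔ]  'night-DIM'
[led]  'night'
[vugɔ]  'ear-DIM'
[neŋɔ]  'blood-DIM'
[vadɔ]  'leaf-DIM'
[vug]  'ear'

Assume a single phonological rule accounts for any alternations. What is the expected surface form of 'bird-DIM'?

[mɛdɔ]

In [vadɔ] and [vat] the final segment of 'leaf' alternates: [d] ~ [t].
The stem 'night' ([ledɔ], [led]) shows [d] unchanged in both environments, so [d] cannot be basic with [t] derived in isolation.
Therefore /t/ is basic and [d] is derived by intervocalic voicing (voiceless stops become voiced between vowels).
From [mɛt] the stem 'bird' is /mɛt/; between vowels this yields [mɛdɔ].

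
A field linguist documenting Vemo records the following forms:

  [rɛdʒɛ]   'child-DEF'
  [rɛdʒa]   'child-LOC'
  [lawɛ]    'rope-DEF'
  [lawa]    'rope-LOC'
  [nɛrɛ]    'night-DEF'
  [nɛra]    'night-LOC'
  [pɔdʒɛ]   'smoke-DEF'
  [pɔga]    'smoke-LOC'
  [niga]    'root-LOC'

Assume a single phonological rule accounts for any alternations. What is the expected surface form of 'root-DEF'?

In [pɔdʒɛ] and [pɔga] the final segment of 'smoke' alternates: [dʒ] ~ [g].
But 'child' keeps [dʒ] in both environments ([rɛdʒɛ], [rɛdʒa]), so there is no rule changing /dʒ/ to [g] before the LOC suffix.
Therefore /g/ is basic and [dʒ] is derived by palatalization before a front vowel (/g/ becomes palato-alveolar [dʒ] before a front vowel).
The one attested form of 'root', [niga], shows underlying /nig/. Applying the same rule before a front vowel gives [nidʒɛ].

[nidʒɛ]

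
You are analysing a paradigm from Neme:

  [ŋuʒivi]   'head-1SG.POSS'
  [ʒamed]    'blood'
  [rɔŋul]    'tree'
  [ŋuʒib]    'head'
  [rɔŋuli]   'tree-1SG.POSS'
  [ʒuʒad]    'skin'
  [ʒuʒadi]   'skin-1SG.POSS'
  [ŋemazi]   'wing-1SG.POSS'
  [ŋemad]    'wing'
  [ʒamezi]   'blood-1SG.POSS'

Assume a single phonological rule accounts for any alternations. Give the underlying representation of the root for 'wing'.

/ŋemaz/

'wing' shows [z] ~ [d] at the end of the stem ([ŋemazi] vs [ŋemad]).
If /d/ were underlying and a rule turned it into [z] before the 1SG.POSS suffix, 'skin' would also alternate; but it has [d] in both [ʒuʒadi] and [ʒuʒad].
The alternation reflects word-final hardening: voiced fricatives become stops word-finally. /z/ is underlying.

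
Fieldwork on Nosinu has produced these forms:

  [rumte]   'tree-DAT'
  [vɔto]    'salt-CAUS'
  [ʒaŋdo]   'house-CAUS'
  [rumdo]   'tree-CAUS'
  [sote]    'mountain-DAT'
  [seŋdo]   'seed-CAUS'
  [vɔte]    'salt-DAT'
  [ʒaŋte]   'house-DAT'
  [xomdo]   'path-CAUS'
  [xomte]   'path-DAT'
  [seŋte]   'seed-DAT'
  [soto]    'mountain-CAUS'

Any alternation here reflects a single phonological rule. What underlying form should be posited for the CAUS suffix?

/-do/

The CAUS morpheme has two allomorphs, [-do] and [-to].
The DAT suffix, which begins with [t], is invariant after every stem; so [t] is not altered by any rule here.
The CAUS suffix is therefore /-do/ underlyingly, with post-vocalic devoicing: voiced stops become voiceless after a vowel.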